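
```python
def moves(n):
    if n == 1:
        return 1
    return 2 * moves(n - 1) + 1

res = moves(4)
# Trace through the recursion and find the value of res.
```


moves(4)
= 2 * moves(3) + 1
= 2 * (2 * moves(2) + 1) + 1
= 2 * (2 * (2 * moves(1) + 1) + 1) + 1
Now compute bottom-up:
moves(1) = 1
moves(2) = 2 * 1 + 1 = 3
moves(3) = 2 * 3 + 1 = 7
moves(4) = 2 * 7 + 1 = 15
= 15


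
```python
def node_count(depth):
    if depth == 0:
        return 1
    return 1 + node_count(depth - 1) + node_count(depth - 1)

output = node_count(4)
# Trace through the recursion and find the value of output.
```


node_count(4)
= 1 + node_count(3) + node_count(3)
= 1 + 2 * node_count(3)
node_count(k) = 2^(k+1) - 1
node_count(0) = 1
node_count(1) = 3
node_count(2) = 7
node_count(3) = 15
node_count(4) = 31
node_count(4) = 2^5 - 1 = 31


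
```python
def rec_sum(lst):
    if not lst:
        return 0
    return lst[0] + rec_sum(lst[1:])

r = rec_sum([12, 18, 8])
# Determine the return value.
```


rec_sum([12, 18, 8])
= 12 + rec_sum([18, 8])
= 12 + 18 + rec_sum([8])
= 12 + 18 + 8 + rec_sum([])
= 12 + 18 + 8 + 0
= 38


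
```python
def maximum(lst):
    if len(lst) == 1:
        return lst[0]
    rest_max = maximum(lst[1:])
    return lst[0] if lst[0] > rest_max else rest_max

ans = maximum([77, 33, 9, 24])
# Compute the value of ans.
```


maximum([77, 33, 9, 24])
= compare 77 with maximum([33, 9, 24])
= compare 33 with maximum([9, 24])
= compare 9 with maximum([24])
Base: maximum([24]) = 24
compare 9 with 24: max = 24
compare 33 with 24: max = 33
compare 77 with 33: max = 77
= 77


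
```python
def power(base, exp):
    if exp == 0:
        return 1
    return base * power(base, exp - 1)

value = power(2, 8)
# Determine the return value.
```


power(2, 8)
= 2 * power(2, 7)
= 2 * 2 * power(2, 6)
= 2 * 2 * 2 * power(2, 5)
= 2 * 2 * 2 * 2 * power(2, 4)
= 2 * 2 * 2 * 2 * 2 * power(2, 3)
= 2 * 2 * 2 * 2 * 2 * 2 * power(2, 2)
= 2 * 2 * 2 * 2 * 2 * 2 * 2 * power(2, 1)
= 2 * 2 * 2 * 2 * 2 * 2 * 2 * 2 * power(2, 0)
= 2 * 2 * 2 * 2 * 2 * 2 * 2 * 2 * 1
= 256


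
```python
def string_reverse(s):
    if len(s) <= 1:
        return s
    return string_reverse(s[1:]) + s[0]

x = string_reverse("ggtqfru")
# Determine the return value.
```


string_reverse("ggtqfru")
= string_reverse("gtqfru") + "g"
= string_reverse("tqfru") + "g" + "g"
= string_reverse("qfru") + "t" + "g" + "g"
= string_reverse("fru") + "q" + "t" + "g" + "g"
= string_reverse("ru") + "f" + "q" + "t" + "g" + "g"
= string_reverse("u") + "r" + "f" + "q" + "t" + "g" + "g"
= "u" + "r" + "f" + "q" + "t" + "g" + "g"
= "urfqtgg"


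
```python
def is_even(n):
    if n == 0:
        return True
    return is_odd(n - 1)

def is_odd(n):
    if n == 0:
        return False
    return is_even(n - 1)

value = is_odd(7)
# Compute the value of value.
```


is_odd(7)
= is_even(6)
= is_odd(5)
= is_even(4)
= is_odd(3)
= is_even(2)
= is_odd(1)
= is_even(0)
n == 0: return True
= True


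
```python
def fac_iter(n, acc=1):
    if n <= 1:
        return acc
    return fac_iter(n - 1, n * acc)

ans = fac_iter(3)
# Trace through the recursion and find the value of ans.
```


fac_iter(3, 1)
= fac_iter(2, 3 * 1) = fac_iter(2, 3)
= fac_iter(1, 2 * 3) = fac_iter(1, 6)
n <= 1, return acc = 6


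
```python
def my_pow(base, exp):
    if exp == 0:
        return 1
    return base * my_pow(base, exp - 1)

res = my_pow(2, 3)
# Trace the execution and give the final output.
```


my_pow(2, 3)
= 2 * my_pow(2, 2)
= 2 * 2 * my_pow(2, 1)
= 2 * 2 * 2 * my_pow(2, 0)
= 2 * 2 * 2 * 1
= 8


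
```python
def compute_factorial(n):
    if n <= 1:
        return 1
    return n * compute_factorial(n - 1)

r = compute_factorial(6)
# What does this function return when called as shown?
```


compute_factorial(6)
= 6 * compute_factorial(5)
= 6 * 5 * compute_factorial(4)
= 6 * 5 * 4 * compute_factorial(3)
= 6 * 5 * 4 * 3 * compute_factorial(2)
= 6 * 5 * 4 * 3 * 2 * compute_factorial(1)
= 6 * 5 * 4 * 3 * 2 * 1
= 720


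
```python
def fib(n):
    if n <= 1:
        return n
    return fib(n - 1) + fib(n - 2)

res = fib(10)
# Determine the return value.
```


fib(10)
= fib(9) + fib(8)
= (fib(8) + fib(7)) + fib(8)
Computing bottom-up: fib(0)=0, fib(1)=1, fib(2)=1, fib(3)=2, fib(4)=3, fib(5)=5, fib(6)=8, fib(7)=13, fib(8)=21, fib(9)=34, fib(10)=55
= 55


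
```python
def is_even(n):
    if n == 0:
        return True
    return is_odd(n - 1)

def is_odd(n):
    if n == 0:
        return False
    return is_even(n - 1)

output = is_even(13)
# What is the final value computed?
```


is_even(13)
= is_odd(12)
= is_even(11)
= is_odd(10)
= is_even(9)
= is_odd(8)
= is_even(7)
= is_odd(6)
= is_even(5)
= is_odd(4)
= is_even(3)
= is_odd(2)
= is_even(1)
= is_odd(0)
n == 0: return False
= False


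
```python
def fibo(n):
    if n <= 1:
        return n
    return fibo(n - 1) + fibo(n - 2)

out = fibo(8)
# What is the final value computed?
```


fibo(8)
= fibo(7) + fibo(6)
= (fibo(6) + fibo(5)) + fibo(6)
Computing bottom-up: fibo(0)=0, fibo(1)=1, fibo(2)=1, fibo(3)=2, fibo(4)=3, fibo(5)=5, fibo(6)=8, fibo(7)=13, fibo(8)=21
= 21


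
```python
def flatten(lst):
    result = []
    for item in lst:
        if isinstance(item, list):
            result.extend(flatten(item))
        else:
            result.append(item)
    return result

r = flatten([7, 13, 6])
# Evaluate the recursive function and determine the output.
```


flatten([7, 13, 6])
Processing each element:
  7 is not a list -> append 7
  13 is not a list -> append 13
  6 is not a list -> append 6
= [7, 13, 6]


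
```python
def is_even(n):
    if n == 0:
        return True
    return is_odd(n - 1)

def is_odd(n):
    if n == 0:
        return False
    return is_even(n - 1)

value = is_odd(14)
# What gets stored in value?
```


is_odd(14)
= is_even(13)
= is_odd(12)
= is_even(11)
= is_odd(10)
= is_even(9)
= is_odd(8)
= is_even(7)
= is_odd(6)
= is_even(5)
= is_odd(4)
= is_even(3)
= is_odd(2)
= is_even(1)
= is_odd(0)
n == 0: return False
= False


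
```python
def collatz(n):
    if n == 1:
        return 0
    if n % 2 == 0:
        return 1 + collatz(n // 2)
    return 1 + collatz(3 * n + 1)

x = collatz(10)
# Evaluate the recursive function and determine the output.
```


collatz(10)
10 is even -> collatz(5)
5 is odd -> 3*5+1 = 16 -> collatz(16)
16 is even -> collatz(8)
8 is even -> collatz(4)
4 is even -> collatz(2)
2 is even -> collatz(1)
Reached 1 after 6 steps
= 6


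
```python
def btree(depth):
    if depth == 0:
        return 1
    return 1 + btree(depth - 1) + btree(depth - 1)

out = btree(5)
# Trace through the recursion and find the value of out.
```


btree(5)
= 1 + btree(4) + btree(4)
= 1 + 2 * btree(4)
btree(k) = 2^(k+1) - 1
btree(0) = 1
btree(1) = 3
btree(2) = 7
btree(3) = 15
btree(4) = 31
btree(5) = 2^6 - 1 = 63


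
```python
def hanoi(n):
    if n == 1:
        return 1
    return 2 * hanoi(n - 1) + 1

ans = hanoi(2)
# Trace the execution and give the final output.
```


hanoi(2)
= 2 * hanoi(1) + 1
Now compute bottom-up:
hanoi(1) = 1
hanoi(2) = 2 * 1 + 1 = 3
= 3


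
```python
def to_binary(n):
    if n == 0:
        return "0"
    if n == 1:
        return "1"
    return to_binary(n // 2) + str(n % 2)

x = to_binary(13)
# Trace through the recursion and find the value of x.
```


to_binary(13)
= to_binary(6) + "1"
= to_binary(3) + "0" + "1"
= to_binary(1) + "1" + "0" + "1"
= "1" + "1" + "0" + "1"
= "1101"


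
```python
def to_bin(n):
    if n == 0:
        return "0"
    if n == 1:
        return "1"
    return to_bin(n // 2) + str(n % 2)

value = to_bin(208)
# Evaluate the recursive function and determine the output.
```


to_bin(208)
= to_bin(104) + "0"
= to_bin(52) + "0" + "0"
= to_bin(26) + "0" + "0" + "0"
= to_bin(13) + "0" + "0" + "0" + "0"
= to_bin(6) + "1" + "0" + "0" + "0" + "0"
= to_bin(3) + "0" + "1" + "0" + "0" + "0" + "0"
= to_bin(1) + "1" + "0" + "1" + "0" + "0" + "0" + "0"
= "1" + "1" + "0" + "1" + "0" + "0" + "0" + "0"
= "11010000"


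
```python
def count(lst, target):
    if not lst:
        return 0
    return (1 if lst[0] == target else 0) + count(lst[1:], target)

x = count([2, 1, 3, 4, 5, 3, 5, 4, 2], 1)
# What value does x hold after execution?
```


count([2, 1, 3, 4, 5, 3, 5, 4, 2], 1)
lst[0]=2 != 1: 0 + count([1, 3, 4, 5, 3, 5, 4, 2], 1)
lst[0]=1 == 1: 1 + count([3, 4, 5, 3, 5, 4, 2], 1)
lst[0]=3 != 1: 0 + count([4, 5, 3, 5, 4, 2], 1)
lst[0]=4 != 1: 0 + count([5, 3, 5, 4, 2], 1)
lst[0]=5 != 1: 0 + count([3, 5, 4, 2], 1)
lst[0]=3 != 1: 0 + count([5, 4, 2], 1)
lst[0]=5 != 1: 0 + count([4, 2], 1)
lst[0]=4 != 1: 0 + count([2], 1)
lst[0]=2 != 1: 0 + count([], 1)
= 1


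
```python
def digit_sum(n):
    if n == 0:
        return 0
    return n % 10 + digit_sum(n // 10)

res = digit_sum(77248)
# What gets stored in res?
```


digit_sum(77248)
= 8 + digit_sum(7724)
= 8 + 4 + digit_sum(772)
= 8 + 4 + 2 + digit_sum(77)
= 8 + 4 + 2 + 7 + digit_sum(7)
= 8 + 4 + 2 + 7 + 7 + digit_sum(0)
= 8 + 4 + 2 + 7 + 7 + 0
= 28


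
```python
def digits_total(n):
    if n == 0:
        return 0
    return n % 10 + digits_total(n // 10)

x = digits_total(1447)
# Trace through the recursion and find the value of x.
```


digits_total(1447)
= 7 + digits_total(144)
= 7 + 4 + digits_total(14)
= 7 + 4 + 4 + digits_total(1)
= 7 + 4 + 4 + 1 + digits_total(0)
= 7 + 4 + 4 + 1 + 0
= 16


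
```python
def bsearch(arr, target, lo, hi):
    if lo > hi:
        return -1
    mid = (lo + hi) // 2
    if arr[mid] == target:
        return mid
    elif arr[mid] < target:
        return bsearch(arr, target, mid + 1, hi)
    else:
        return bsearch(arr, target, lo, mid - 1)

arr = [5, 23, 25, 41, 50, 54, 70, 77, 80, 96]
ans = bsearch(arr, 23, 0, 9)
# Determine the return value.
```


bsearch(arr, 23, 0, 9)
lo=0, hi=9, mid=4, arr[mid]=50
50 > 23, search left half
lo=0, hi=3, mid=1, arr[mid]=23
arr[1] == 23, found at index 1
= 1


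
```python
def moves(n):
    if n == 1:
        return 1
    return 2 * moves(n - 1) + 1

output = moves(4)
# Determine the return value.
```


moves(4)
= 2 * moves(3) + 1
= 2 * (2 * moves(2) + 1) + 1
= 2 * (2 * (2 * moves(1) + 1) + 1) + 1
Now compute bottom-up:
moves(1) = 1
moves(2) = 2 * 1 + 1 = 3
moves(3) = 2 * 3 + 1 = 7
moves(4) = 2 * 7 + 1 = 15
= 15


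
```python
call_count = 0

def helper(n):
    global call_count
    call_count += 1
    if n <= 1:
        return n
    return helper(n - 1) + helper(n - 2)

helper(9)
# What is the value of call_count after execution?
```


helper(9) calls helper(8) and helper(7); each non-base call branches into two more.
Let C(k) = total number of calls made by helper(k), including the call to helper(k) itself.
Base cases: C(0) = 1, C(1) = 1
Recurrence: C(k) = 1 + C(k-1) + C(k-2)
  C(2) = 1 + C(1) + C(0) = 1 + 1 + 1 = 3
  C(3) = 1 + C(2) + C(1) = 1 + 3 + 1 = 5
  C(4) = 1 + C(3) + C(2) = 1 + 5 + 3 = 9
  C(5) = 1 + C(4) + C(3) = 1 + 9 + 5 = 15
  C(6) = 1 + C(5) + C(4) = 1 + 15 + 9 = 25
  C(7) = 1 + C(6) + C(5) = 1 + 25 + 15 = 41
  C(8) = 1 + C(7) + C(6) = 1 + 41 + 25 = 67
  C(9) = 1 + C(8) + C(7) = 1 + 67 + 41 = 109
Total calls = C(9) = 109


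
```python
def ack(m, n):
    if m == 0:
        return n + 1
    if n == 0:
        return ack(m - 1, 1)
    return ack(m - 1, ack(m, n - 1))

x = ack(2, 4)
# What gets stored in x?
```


ack(2, 4)
= ack(1, ack(2, 3))
First compute ack(2, 3) = 9
= ack(1, 9)
= 11


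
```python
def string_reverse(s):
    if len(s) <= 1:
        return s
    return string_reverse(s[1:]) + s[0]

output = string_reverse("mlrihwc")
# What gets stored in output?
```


string_reverse("mlrihwc")
= string_reverse("lrihwc") + "m"
= string_reverse("rihwc") + "l" + "m"
= string_reverse("ihwc") + "r" + "l" + "m"
= string_reverse("hwc") + "i" + "r" + "l" + "m"
= string_reverse("wc") + "h" + "i" + "r" + "l" + "m"
= string_reverse("c") + "w" + "h" + "i" + "r" + "l" + "m"
= "c" + "w" + "h" + "i" + "r" + "l" + "m"
= "cwhirlm"


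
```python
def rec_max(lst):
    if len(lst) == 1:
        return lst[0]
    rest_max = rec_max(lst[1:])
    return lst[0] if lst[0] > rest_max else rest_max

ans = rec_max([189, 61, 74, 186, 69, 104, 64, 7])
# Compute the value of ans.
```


rec_max([189, 61, 74, 186, 69, 104, 64, 7])
= compare 189 with rec_max([61, 74, 186, 69, 104, 64, 7])
= compare 61 with rec_max([74, 186, 69, 104, 64, 7])
= compare 74 with rec_max([186, 69, 104, 64, 7])
= compare 186 with rec_max([69, 104, 64, 7])
= compare 69 with rec_max([104, 64, 7])
= compare 104 with rec_max([64, 7])
= compare 64 with rec_max([7])
Base: rec_max([7]) = 7
compare 64 with 7: max = 64
compare 104 with 64: max = 104
compare 69 with 104: max = 104
compare 186 with 104: max = 186
compare 74 with 186: max = 186
compare 61 with 186: max = 186
compare 189 with 186: max = 189
= 189


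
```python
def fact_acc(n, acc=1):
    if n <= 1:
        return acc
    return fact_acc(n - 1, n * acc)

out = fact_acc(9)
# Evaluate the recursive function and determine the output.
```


fact_acc(9, 1)
= fact_acc(8, 9 * 1) = fact_acc(8, 9)
= fact_acc(7, 8 * 9) = fact_acc(7, 72)
= fact_acc(6, 7 * 72) = fact_acc(6, 504)
= fact_acc(5, 6 * 504) = fact_acc(5, 3024)
= fact_acc(4, 5 * 3024) = fact_acc(4, 15120)
= fact_acc(3, 4 * 15120) = fact_acc(3, 60480)
= fact_acc(2, 3 * 60480) = fact_acc(2, 181440)
= fact_acc(1, 2 * 181440) = fact_acc(1, 362880)
n <= 1, return acc = 362880


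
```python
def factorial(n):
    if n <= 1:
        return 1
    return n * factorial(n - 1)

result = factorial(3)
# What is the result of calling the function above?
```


factorial(3)
= 3 * factorial(2)
= 3 * 2 * factorial(1)
= 3 * 2 * 1
= 6


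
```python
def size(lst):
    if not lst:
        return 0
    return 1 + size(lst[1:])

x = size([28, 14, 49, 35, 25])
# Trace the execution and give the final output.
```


size([28, 14, 49, 35, 25])
= 1 + size([14, 49, 35, 25])
= 1 + 1 + size([49, 35, 25])
= 1 + 1 + 1 + size([35, 25])
= 1 + 1 + 1 + 1 + size([25])
= 1 + 1 + 1 + 1 + 1 + size([])
= 1 + 1 + 1 + 1 + 1 + 0
= 5


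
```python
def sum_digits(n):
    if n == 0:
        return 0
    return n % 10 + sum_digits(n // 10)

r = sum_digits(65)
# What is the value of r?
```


sum_digits(65)
= 5 + sum_digits(6)
= 5 + 6 + sum_digits(0)
= 5 + 6 + 0
= 11


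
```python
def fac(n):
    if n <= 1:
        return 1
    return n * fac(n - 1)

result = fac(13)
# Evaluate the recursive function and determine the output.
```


fac(13)
= 13 * fac(12)
= 13 * 12 * fac(11)
= 13 * 12 * 11 * fac(10)
= 13 * 12 * 11 * 10 * fac(9)
= 13 * 12 * 11 * 10 * 9 * fac(8)
= 13 * 12 * 11 * 10 * 9 * 8 * fac(7)
= 13 * 12 * 11 * 10 * 9 * 8 * 7 * fac(6)
= 13 * 12 * 11 * 10 * 9 * 8 * 7 * 6 * fac(5)
= 13 * 12 * 11 * 10 * 9 * 8 * 7 * 6 * 5 * fac(4)
= 13 * 12 * 11 * 10 * 9 * 8 * 7 * 6 * 5 * 4 * fac(3)
= 13 * 12 * 11 * 10 * 9 * 8 * 7 * 6 * 5 * 4 * 3 * fac(2)
= 13 * 12 * 11 * 10 * 9 * 8 * 7 * 6 * 5 * 4 * 3 * 2 * fac(1)
= 13 * 12 * 11 * 10 * 9 * 8 * 7 * 6 * 5 * 4 * 3 * 2 * 1
= 6227020800


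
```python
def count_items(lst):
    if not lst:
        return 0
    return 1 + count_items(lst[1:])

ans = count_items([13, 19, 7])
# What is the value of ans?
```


count_items([13, 19, 7])
= 1 + count_items([19, 7])
= 1 + 1 + count_items([7])
= 1 + 1 + 1 + count_items([])
= 1 + 1 + 1 + 0
= 3


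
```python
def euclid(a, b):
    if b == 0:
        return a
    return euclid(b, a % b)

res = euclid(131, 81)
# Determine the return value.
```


euclid(131, 81)
= euclid(81, 131 % 81) = euclid(81, 50)
= euclid(50, 81 % 50) = euclid(50, 31)
= euclid(31, 50 % 31) = euclid(31, 19)
= euclid(19, 31 % 19) = euclid(19, 12)
= euclid(12, 19 % 12) = euclid(12, 7)
= euclid(7, 12 % 7) = euclid(7, 5)
= euclid(5, 7 % 5) = euclid(5, 2)
= euclid(2, 5 % 2) = euclid(2, 1)
= euclid(1, 2 % 1) = euclid(1, 0)
b == 0, return a = 1


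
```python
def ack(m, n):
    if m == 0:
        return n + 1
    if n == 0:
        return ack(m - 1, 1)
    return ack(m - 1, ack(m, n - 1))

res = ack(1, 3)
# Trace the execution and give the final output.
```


ack(1, 3)
= ack(0, ack(1, 2))
First compute ack(1, 2) = 4
= ack(0, 4)
= 5


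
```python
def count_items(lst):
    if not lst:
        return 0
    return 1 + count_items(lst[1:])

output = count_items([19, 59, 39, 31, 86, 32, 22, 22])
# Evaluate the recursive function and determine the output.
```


count_items([19, 59, 39, 31, 86, 32, 22, 22])
= 1 + count_items([59, 39, 31, 86, 32, 22, 22])
= 1 + 1 + count_items([39, 31, 86, 32, 22, 22])
= 1 + 1 + 1 + count_items([31, 86, 32, 22, 22])
= 1 + 1 + 1 + 1 + count_items([86, 32, 22, 22])
= 1 + 1 + 1 + 1 + 1 + count_items([32, 22, 22])
= 1 + 1 + 1 + 1 + 1 + 1 + count_items([22, 22])
= 1 + 1 + 1 + 1 + 1 + 1 + 1 + count_items([22])
= 1 + 1 + 1 + 1 + 1 + 1 + 1 + 1 + count_items([])
= 1 + 1 + 1 + 1 + 1 + 1 + 1 + 1 + 0
= 8


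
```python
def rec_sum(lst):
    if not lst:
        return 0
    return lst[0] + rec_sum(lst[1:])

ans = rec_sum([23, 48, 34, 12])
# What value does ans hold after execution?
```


rec_sum([23, 48, 34, 12])
= 23 + rec_sum([48, 34, 12])
= 23 + 48 + rec_sum([34, 12])
= 23 + 48 + 34 + rec_sum([12])
= 23 + 48 + 34 + 12 + rec_sum([])
= 23 + 48 + 34 + 12 + 0
= 117


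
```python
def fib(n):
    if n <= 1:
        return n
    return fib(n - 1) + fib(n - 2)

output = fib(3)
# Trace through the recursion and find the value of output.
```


fib(3)
= fib(2) + fib(1)
Computing bottom-up: fib(0)=0, fib(1)=1, fib(2)=1, fib(3)=2
= 2


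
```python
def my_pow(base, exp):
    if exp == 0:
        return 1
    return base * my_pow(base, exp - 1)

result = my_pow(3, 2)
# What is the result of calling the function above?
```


my_pow(3, 2)
= 3 * my_pow(3, 1)
= 3 * 3 * my_pow(3, 0)
= 3 * 3 * 1
= 9


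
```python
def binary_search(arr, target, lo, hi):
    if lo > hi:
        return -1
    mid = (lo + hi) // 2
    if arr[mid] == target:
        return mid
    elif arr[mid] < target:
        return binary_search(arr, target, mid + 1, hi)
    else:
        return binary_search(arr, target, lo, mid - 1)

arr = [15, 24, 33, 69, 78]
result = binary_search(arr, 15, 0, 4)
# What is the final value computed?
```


binary_search(arr, 15, 0, 4)
lo=0, hi=4, mid=2, arr[mid]=33
33 > 15, search left half
lo=0, hi=1, mid=0, arr[mid]=15
arr[0] == 15, found at index 0
= 0


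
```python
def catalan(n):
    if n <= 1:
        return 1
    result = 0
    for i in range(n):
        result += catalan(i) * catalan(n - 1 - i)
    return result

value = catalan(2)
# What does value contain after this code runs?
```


catalan(2)
= sum of catalan(i) * catalan(2-1-i) for i in 0..1
  catalan(0)*catalan(1) = 1*1 = 1
  catalan(1)*catalan(0) = 1*1 = 1
= 1 + 1
= 2


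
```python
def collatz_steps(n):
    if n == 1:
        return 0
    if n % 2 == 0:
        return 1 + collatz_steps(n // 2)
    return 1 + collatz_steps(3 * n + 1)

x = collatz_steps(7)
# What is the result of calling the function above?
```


collatz_steps(7)
7 is odd -> 3*7+1 = 22 -> collatz_steps(22)
22 is even -> collatz_steps(11)
11 is odd -> 3*11+1 = 34 -> collatz_steps(34)
34 is even -> collatz_steps(17)
17 is odd -> 3*17+1 = 52 -> collatz_steps(52)
52 is even -> collatz_steps(26)
26 is even -> collatz_steps(13)
13 is odd -> 3*13+1 = 40 -> collatz_steps(40)
40 is even -> collatz_steps(20)
20 is even -> collatz_steps(10)
10 is even -> collatz_steps(5)
5 is odd -> 3*5+1 = 16 -> collatz_steps(16)
16 is even -> collatz_steps(8)
8 is even -> collatz_steps(4)
4 is even -> collatz_steps(2)
2 is even -> collatz_steps(1)
Reached 1 after 16 steps
= 16


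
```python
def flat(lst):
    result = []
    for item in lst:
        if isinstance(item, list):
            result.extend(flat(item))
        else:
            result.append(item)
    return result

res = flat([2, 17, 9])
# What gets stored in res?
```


flat([2, 17, 9])
Processing each element:
  2 is not a list -> append 2
  17 is not a list -> append 17
  9 is not a list -> append 9
= [2, 17, 9]


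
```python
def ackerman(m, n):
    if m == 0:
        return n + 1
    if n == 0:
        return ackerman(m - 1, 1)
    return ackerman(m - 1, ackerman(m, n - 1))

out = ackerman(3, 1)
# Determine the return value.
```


ackerman(3, 1)
= ackerman(2, ackerman(3, 0))
First compute ackerman(3, 0) = 5
= ackerman(2, 5)
= 13


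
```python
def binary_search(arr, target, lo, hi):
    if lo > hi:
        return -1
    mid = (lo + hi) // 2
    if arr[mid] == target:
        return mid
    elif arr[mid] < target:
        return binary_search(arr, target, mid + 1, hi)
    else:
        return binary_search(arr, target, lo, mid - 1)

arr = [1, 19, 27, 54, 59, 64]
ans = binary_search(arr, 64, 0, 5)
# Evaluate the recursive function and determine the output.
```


binary_search(arr, 64, 0, 5)
lo=0, hi=5, mid=2, arr[mid]=27
27 < 64, search right half
lo=3, hi=5, mid=4, arr[mid]=59
59 < 64, search right half
lo=5, hi=5, mid=5, arr[mid]=64
arr[5] == 64, found at index 5
= 5


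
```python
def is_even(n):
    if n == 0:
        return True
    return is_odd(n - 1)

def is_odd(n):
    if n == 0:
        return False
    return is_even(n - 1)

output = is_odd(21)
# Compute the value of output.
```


is_odd(21)
= is_even(20)
= is_odd(19)
= is_even(18)
= is_odd(17)
= is_even(16)
= is_odd(15)
= is_even(14)
= is_odd(13)
= is_even(12)
= is_odd(11)
= is_even(10)
= is_odd(9)
= is_even(8)
= is_odd(7)
= is_even(6)
= is_odd(5)
= is_even(4)
= is_odd(3)
= is_even(2)
= is_odd(1)
= is_even(0)
n == 0: return True
= True


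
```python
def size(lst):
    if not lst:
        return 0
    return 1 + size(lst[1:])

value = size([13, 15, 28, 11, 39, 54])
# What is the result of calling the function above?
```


size([13, 15, 28, 11, 39, 54])
= 1 + size([15, 28, 11, 39, 54])
= 1 + 1 + size([28, 11, 39, 54])
= 1 + 1 + 1 + size([11, 39, 54])
= 1 + 1 + 1 + 1 + size([39, 54])
= 1 + 1 + 1 + 1 + 1 + size([54])
= 1 + 1 + 1 + 1 + 1 + 1 + size([])
= 1 + 1 + 1 + 1 + 1 + 1 + 0
= 6


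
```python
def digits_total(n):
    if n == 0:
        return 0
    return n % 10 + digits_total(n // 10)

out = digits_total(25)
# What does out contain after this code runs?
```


digits_total(25)
= 5 + digits_total(2)
= 5 + 2 + digits_total(0)
= 5 + 2 + 0
= 7


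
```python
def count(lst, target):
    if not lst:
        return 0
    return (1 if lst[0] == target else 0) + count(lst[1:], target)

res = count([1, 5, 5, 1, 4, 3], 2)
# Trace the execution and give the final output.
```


count([1, 5, 5, 1, 4, 3], 2)
lst[0]=1 != 2: 0 + count([5, 5, 1, 4, 3], 2)
lst[0]=5 != 2: 0 + count([5, 1, 4, 3], 2)
lst[0]=5 != 2: 0 + count([1, 4, 3], 2)
lst[0]=1 != 2: 0 + count([4, 3], 2)
lst[0]=4 != 2: 0 + count([3], 2)
lst[0]=3 != 2: 0 + count([], 2)
= 0


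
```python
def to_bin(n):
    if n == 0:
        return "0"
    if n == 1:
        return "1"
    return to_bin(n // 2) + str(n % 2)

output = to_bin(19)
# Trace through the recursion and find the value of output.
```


to_bin(19)
= to_bin(9) + "1"
= to_bin(4) + "1" + "1"
= to_bin(2) + "0" + "1" + "1"
= to_bin(1) + "0" + "0" + "1" + "1"
= "1" + "0" + "0" + "1" + "1"
= "10011"


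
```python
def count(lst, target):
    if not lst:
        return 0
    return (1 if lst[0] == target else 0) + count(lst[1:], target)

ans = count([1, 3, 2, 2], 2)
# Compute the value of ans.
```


count([1, 3, 2, 2], 2)
lst[0]=1 != 2: 0 + count([3, 2, 2], 2)
lst[0]=3 != 2: 0 + count([2, 2], 2)
lst[0]=2 == 2: 1 + count([2], 2)
lst[0]=2 == 2: 1 + count([], 2)
= 2


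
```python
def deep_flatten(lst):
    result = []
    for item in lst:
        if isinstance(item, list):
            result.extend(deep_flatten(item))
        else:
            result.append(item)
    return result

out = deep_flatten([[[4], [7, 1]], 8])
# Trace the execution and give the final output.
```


deep_flatten([[[4], [7, 1]], 8])
Processing each element:
  [[4], [7, 1]] is a list -> deep_flatten recursively -> [4, 7, 1]
  8 is not a list -> append 8
= [4, 7, 1, 8]


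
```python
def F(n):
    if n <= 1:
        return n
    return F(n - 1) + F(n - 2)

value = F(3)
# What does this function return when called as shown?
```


F(3)
= F(2) + F(1)
Computing bottom-up: F(0)=0, F(1)=1, F(2)=1, F(3)=2
= 2


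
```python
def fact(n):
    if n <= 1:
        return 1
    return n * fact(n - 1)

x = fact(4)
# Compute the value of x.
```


fact(4)
= 4 * fact(3)
= 4 * 3 * fact(2)
= 4 * 3 * 2 * fact(1)
= 4 * 3 * 2 * 1
= 24


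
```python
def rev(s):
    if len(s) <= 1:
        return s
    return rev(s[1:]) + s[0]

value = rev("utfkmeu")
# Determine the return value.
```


rev("utfkmeu")
= rev("tfkmeu") + "u"
= rev("fkmeu") + "t" + "u"
= rev("kmeu") + "f" + "t" + "u"
= rev("meu") + "k" + "f" + "t" + "u"
= rev("eu") + "m" + "k" + "f" + "t" + "u"
= rev("u") + "e" + "m" + "k" + "f" + "t" + "u"
= "u" + "e" + "m" + "k" + "f" + "t" + "u"
= "uemkftu"


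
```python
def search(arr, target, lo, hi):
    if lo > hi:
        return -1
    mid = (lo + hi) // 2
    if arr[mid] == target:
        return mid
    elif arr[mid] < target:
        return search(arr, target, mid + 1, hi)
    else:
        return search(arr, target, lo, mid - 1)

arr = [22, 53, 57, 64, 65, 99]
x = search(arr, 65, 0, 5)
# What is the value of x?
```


search(arr, 65, 0, 5)
lo=0, hi=5, mid=2, arr[mid]=57
57 < 65, search right half
lo=3, hi=5, mid=4, arr[mid]=65
arr[4] == 65, found at index 4
= 4


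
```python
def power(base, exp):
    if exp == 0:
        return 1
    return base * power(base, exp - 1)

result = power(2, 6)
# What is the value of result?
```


power(2, 6)
= 2 * power(2, 5)
= 2 * 2 * power(2, 4)
= 2 * 2 * 2 * power(2, 3)
= 2 * 2 * 2 * 2 * power(2, 2)
= 2 * 2 * 2 * 2 * 2 * power(2, 1)
= 2 * 2 * 2 * 2 * 2 * 2 * power(2, 0)
= 2 * 2 * 2 * 2 * 2 * 2 * 1
= 64


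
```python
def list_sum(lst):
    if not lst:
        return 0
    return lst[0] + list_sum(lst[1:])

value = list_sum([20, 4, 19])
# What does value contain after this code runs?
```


list_sum([20, 4, 19])
= 20 + list_sum([4, 19])
= 20 + 4 + list_sum([19])
= 20 + 4 + 19 + list_sum([])
= 20 + 4 + 19 + 0
= 43


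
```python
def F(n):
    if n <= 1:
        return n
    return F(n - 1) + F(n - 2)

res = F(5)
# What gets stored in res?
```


F(5)
= F(4) + F(3)
= (F(3) + F(2)) + F(3)
Computing bottom-up: F(0)=0, F(1)=1, F(2)=1, F(3)=2, F(4)=3, F(5)=5
= 5


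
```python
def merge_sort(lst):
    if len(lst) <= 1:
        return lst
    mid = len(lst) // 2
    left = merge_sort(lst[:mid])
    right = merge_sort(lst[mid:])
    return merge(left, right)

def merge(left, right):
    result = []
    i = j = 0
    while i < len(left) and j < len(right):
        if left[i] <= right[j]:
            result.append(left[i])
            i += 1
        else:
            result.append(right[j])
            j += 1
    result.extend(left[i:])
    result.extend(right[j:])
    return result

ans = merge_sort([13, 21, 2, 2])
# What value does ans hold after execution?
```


merge_sort([13, 21, 2, 2])
Split into [13, 21] and [2, 2]
Left sorted: [13, 21]
Right sorted: [2, 2]
Merge [13, 21] and [2, 2]
= [2, 2, 13, 21]


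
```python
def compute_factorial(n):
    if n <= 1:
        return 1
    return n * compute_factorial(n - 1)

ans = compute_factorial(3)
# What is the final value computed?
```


compute_factorial(3)
= 3 * compute_factorial(2)
= 3 * 2 * compute_factorial(1)
= 3 * 2 * 1
= 6


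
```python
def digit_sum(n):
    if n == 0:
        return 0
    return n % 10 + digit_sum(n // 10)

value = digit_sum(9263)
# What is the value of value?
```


digit_sum(9263)
= 3 + digit_sum(926)
= 3 + 6 + digit_sum(92)
= 3 + 6 + 2 + digit_sum(9)
= 3 + 6 + 2 + 9 + digit_sum(0)
= 3 + 6 + 2 + 9 + 0
= 20


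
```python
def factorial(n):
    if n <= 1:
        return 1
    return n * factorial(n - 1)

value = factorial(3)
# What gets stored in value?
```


factorial(3)
= 3 * factorial(2)
= 3 * 2 * factorial(1)
= 3 * 2 * 1
= 6


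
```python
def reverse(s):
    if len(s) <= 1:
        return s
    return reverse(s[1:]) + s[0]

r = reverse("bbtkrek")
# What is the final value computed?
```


reverse("bbtkrek")
= reverse("btkrek") + "b"
= reverse("tkrek") + "b" + "b"
= reverse("krek") + "t" + "b" + "b"
= reverse("rek") + "k" + "t" + "b" + "b"
= reverse("ek") + "r" + "k" + "t" + "b" + "b"
= reverse("k") + "e" + "r" + "k" + "t" + "b" + "b"
= "k" + "e" + "r" + "k" + "t" + "b" + "b"
= "kerktbb"


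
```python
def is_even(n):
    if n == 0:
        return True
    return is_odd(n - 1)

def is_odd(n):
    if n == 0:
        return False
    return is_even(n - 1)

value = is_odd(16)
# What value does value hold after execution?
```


is_odd(16)
= is_even(15)
= is_odd(14)
= is_even(13)
= is_odd(12)
= is_even(11)
= is_odd(10)
= is_even(9)
= is_odd(8)
= is_even(7)
= is_odd(6)
= is_even(5)
= is_odd(4)
= is_even(3)
= is_odd(2)
= is_even(1)
= is_odd(0)
n == 0: return False
= False


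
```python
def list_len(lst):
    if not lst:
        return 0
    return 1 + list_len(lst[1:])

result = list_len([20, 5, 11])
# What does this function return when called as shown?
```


list_len([20, 5, 11])
= 1 + list_len([5, 11])
= 1 + 1 + list_len([11])
= 1 + 1 + 1 + list_len([])
= 1 + 1 + 1 + 0
= 3


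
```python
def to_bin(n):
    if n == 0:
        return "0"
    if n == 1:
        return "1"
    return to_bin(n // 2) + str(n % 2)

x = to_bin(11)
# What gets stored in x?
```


to_bin(11)
= to_bin(5) + "1"
= to_bin(2) + "1" + "1"
= to_bin(1) + "0" + "1" + "1"
= "1" + "0" + "1" + "1"
= "1011"


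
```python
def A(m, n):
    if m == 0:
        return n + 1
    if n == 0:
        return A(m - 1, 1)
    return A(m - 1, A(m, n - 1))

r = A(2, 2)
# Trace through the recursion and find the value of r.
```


A(2, 2)
= A(1, A(2, 1))
First compute A(2, 1) = 5
= A(1, 5)
= 7


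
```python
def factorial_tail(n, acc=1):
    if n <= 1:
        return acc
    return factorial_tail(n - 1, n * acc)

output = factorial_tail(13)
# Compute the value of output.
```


factorial_tail(13, 1)
= factorial_tail(12, 13 * 1) = factorial_tail(12, 13)
= factorial_tail(11, 12 * 13) = factorial_tail(11, 156)
= factorial_tail(10, 11 * 156) = factorial_tail(10, 1716)
= factorial_tail(9, 10 * 1716) = factorial_tail(9, 17160)
= factorial_tail(8, 9 * 17160) = factorial_tail(8, 154440)
= factorial_tail(7, 8 * 154440) = factorial_tail(7, 1235520)
= factorial_tail(6, 7 * 1235520) = factorial_tail(6, 8648640)
= factorial_tail(5, 6 * 8648640) = factorial_tail(5, 51891840)
= factorial_tail(4, 5 * 51891840) = factorial_tail(4, 259459200)
= factorial_tail(3, 4 * 259459200) = factorial_tail(3, 1037836800)
= factorial_tail(2, 3 * 1037836800) = factorial_tail(2, 3113510400)
= factorial_tail(1, 2 * 3113510400) = factorial_tail(1, 6227020800)
n <= 1, return acc = 6227020800


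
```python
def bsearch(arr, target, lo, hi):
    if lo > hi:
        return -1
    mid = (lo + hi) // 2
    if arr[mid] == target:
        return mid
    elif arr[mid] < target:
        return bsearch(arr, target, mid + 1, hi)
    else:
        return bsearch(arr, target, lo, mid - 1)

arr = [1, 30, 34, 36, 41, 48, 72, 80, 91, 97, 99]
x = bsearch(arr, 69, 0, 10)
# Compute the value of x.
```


bsearch(arr, 69, 0, 10)
lo=0, hi=10, mid=5, arr[mid]=48
48 < 69, search right half
lo=6, hi=10, mid=8, arr[mid]=91
91 > 69, search left half
lo=6, hi=7, mid=6, arr[mid]=72
72 > 69, search left half
lo > hi, target not found, return -1
= -1


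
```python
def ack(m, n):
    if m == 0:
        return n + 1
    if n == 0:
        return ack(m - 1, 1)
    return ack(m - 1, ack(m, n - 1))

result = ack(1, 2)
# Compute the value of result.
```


ack(1, 2)
= ack(0, ack(1, 1))
First compute ack(1, 1) = 3
= ack(0, 3)
= 4


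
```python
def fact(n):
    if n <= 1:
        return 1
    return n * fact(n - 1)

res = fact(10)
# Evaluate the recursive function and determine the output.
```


fact(10)
= 10 * fact(9)
= 10 * 9 * fact(8)
= 10 * 9 * 8 * fact(7)
= 10 * 9 * 8 * 7 * fact(6)
= 10 * 9 * 8 * 7 * 6 * fact(5)
= 10 * 9 * 8 * 7 * 6 * 5 * fact(4)
= 10 * 9 * 8 * 7 * 6 * 5 * 4 * fact(3)
= 10 * 9 * 8 * 7 * 6 * 5 * 4 * 3 * fact(2)
= 10 * 9 * 8 * 7 * 6 * 5 * 4 * 3 * 2 * fact(1)
= 10 * 9 * 8 * 7 * 6 * 5 * 4 * 3 * 2 * 1
= 3628800


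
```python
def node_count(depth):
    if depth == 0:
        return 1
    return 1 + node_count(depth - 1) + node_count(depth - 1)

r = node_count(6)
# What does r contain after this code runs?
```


node_count(6)
= 1 + node_count(5) + node_count(5)
= 1 + 2 * node_count(5)
node_count(k) = 2^(k+1) - 1
node_count(0) = 1
node_count(1) = 3
node_count(2) = 7
node_count(3) = 15
node_count(4) = 31
node_count(6) = 2^7 - 1 = 127


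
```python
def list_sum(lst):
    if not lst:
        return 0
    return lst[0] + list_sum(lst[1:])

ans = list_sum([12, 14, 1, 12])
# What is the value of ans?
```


list_sum([12, 14, 1, 12])
= 12 + list_sum([14, 1, 12])
= 12 + 14 + list_sum([1, 12])
= 12 + 14 + 1 + list_sum([12])
= 12 + 14 + 1 + 12 + list_sum([])
= 12 + 14 + 1 + 12 + 0
= 39


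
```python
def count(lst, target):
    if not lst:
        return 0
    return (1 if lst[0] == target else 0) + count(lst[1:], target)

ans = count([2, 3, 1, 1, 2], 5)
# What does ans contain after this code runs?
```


count([2, 3, 1, 1, 2], 5)
lst[0]=2 != 5: 0 + count([3, 1, 1, 2], 5)
lst[0]=3 != 5: 0 + count([1, 1, 2], 5)
lst[0]=1 != 5: 0 + count([1, 2], 5)
lst[0]=1 != 5: 0 + count([2], 5)
lst[0]=2 != 5: 0 + count([], 5)
= 0


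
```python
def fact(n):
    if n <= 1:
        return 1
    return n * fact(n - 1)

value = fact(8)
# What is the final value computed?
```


fact(8)
= 8 * fact(7)
= 8 * 7 * fact(6)
= 8 * 7 * 6 * fact(5)
= 8 * 7 * 6 * 5 * fact(4)
= 8 * 7 * 6 * 5 * 4 * fact(3)
= 8 * 7 * 6 * 5 * 4 * 3 * fact(2)
= 8 * 7 * 6 * 5 * 4 * 3 * 2 * fact(1)
= 8 * 7 * 6 * 5 * 4 * 3 * 2 * 1
= 40320


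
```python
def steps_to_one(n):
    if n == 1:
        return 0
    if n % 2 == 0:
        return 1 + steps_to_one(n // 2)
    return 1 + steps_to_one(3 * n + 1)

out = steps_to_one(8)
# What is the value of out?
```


steps_to_one(8)
8 is even -> steps_to_one(4)
4 is even -> steps_to_one(2)
2 is even -> steps_to_one(1)
Reached 1 after 3 steps
= 3


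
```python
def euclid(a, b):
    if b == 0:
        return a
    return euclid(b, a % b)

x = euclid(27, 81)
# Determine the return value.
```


euclid(27, 81)
= euclid(81, 27 % 81) = euclid(81, 27)
= euclid(27, 81 % 27) = euclid(27, 0)
b == 0, return a = 27


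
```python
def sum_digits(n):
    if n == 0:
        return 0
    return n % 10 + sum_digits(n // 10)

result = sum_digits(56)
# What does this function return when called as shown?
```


sum_digits(56)
= 6 + sum_digits(5)
= 6 + 5 + sum_digits(0)
= 6 + 5 + 0
= 11


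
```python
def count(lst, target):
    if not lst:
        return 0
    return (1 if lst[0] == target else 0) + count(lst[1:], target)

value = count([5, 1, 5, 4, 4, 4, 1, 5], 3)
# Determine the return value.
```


count([5, 1, 5, 4, 4, 4, 1, 5], 3)
lst[0]=5 != 3: 0 + count([1, 5, 4, 4, 4, 1, 5], 3)
lst[0]=1 != 3: 0 + count([5, 4, 4, 4, 1, 5], 3)
lst[0]=5 != 3: 0 + count([4, 4, 4, 1, 5], 3)
lst[0]=4 != 3: 0 + count([4, 4, 1, 5], 3)
lst[0]=4 != 3: 0 + count([4, 1, 5], 3)
lst[0]=4 != 3: 0 + count([1, 5], 3)
lst[0]=1 != 3: 0 + count([5], 3)
lst[0]=5 != 3: 0 + count([], 3)
= 0


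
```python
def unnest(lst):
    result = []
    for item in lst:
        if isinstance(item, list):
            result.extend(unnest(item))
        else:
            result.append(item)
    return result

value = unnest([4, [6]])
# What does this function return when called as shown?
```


unnest([4, [6]])
Processing each element:
  4 is not a list -> append 4
  [6] is a list -> unnest recursively -> [6]
= [4, 6]


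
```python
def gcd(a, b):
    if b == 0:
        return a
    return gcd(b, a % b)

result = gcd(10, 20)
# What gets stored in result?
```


gcd(10, 20)
= gcd(20, 10 % 20) = gcd(20, 10)
= gcd(10, 20 % 10) = gcd(10, 0)
b == 0, return a = 10


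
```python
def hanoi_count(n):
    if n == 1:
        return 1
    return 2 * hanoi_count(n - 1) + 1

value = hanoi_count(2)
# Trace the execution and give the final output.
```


hanoi_count(2)
= 2 * hanoi_count(1) + 1
Now compute bottom-up:
hanoi_count(1) = 1
hanoi_count(2) = 2 * 1 + 1 = 3
= 3


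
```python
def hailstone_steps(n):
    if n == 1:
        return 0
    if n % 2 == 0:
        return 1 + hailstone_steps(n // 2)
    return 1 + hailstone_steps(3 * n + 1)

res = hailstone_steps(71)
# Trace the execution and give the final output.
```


hailstone_steps(71)
71 is odd -> 3*71+1 = 214 -> hailstone_steps(214)
214 is even -> hailstone_steps(107)
107 is odd -> 3*107+1 = 322 -> hailstone_steps(322)
322 is even -> hailstone_steps(161)
161 is odd -> 3*161+1 = 484 -> hailstone_steps(484)
484 is even -> hailstone_steps(242)
242 is even -> hailstone_steps(121)
121 is odd -> 3*121+1 = 364 -> hailstone_steps(364)
364 is even -> hailstone_steps(182)
182 is even -> hailstone_steps(91)
91 is odd -> 3*91+1 = 274 -> hailstone_steps(274)
274 is even -> hailstone_steps(137)
137 is odd -> 3*137+1 = 412 -> hailstone_steps(412)
412 is even -> hailstone_steps(206)
206 is even -> hailstone_steps(103)
103 is odd -> 3*103+1 = 310 -> hailstone_steps(310)
310 is even -> hailstone_steps(155)
155 is odd -> 3*155+1 = 466 -> hailstone_steps(466)
466 is even -> hailstone_steps(233)
233 is odd -> 3*233+1 = 700 -> hailstone_steps(700)
700 is even -> hailstone_steps(350)
350 is even -> hailstone_steps(175)
175 is odd -> 3*175+1 = 526 -> hailstone_steps(526)
526 is even -> hailstone_steps(263)
263 is odd -> 3*263+1 = 790 -> hailstone_steps(790)
790 is even -> hailstone_steps(395)
395 is odd -> 3*395+1 = 1186 -> hailstone_steps(1186)
1186 is even -> hailstone_steps(593)
593 is odd -> 3*593+1 = 1780 -> hailstone_steps(1780)
1780 is even -> hailstone_steps(890)
890 is even -> hailstone_steps(445)
445 is odd -> 3*445+1 = 1336 -> hailstone_steps(1336)
1336 is even -> hailstone_steps(668)
668 is even -> hailstone_steps(334)
334 is even -> hailstone_steps(167)
167 is odd -> 3*167+1 = 502 -> hailstone_steps(502)
502 is even -> hailstone_steps(251)
251 is odd -> 3*251+1 = 754 -> hailstone_steps(754)
754 is even -> hailstone_steps(377)
377 is odd -> 3*377+1 = 1132 -> hailstone_steps(1132)
1132 is even -> hailstone_steps(566)
566 is even -> hailstone_steps(283)
283 is odd -> 3*283+1 = 850 -> hailstone_steps(850)
850 is even -> hailstone_steps(425)
425 is odd -> 3*425+1 = 1276 -> hailstone_steps(1276)
1276 is even -> hailstone_steps(638)
638 is even -> hailstone_steps(319)
319 is odd -> 3*319+1 = 958 -> hailstone_steps(958)
958 is even -> hailstone_steps(479)
479 is odd -> 3*479+1 = 1438 -> hailstone_steps(1438)
1438 is even -> hailstone_steps(719)
719 is odd -> 3*719+1 = 2158 -> hailstone_steps(2158)
2158 is even -> hailstone_steps(1079)
1079 is odd -> 3*1079+1 = 3238 -> hailstone_steps(3238)
3238 is even -> hailstone_steps(1619)
1619 is odd -> 3*1619+1 = 4858 -> hailstone_steps(4858)
4858 is even -> hailstone_steps(2429)
2429 is odd -> 3*2429+1 = 7288 -> hailstone_steps(7288)
7288 is even -> hailstone_steps(3644)
3644 is even -> hailstone_steps(1822)
1822 is even -> hailstone_steps(911)
911 is odd -> 3*911+1 = 2734 -> hailstone_steps(2734)
2734 is even -> hailstone_steps(1367)
1367 is odd -> 3*1367+1 = 4102 -> hailstone_steps(4102)
4102 is even -> hailstone_steps(2051)
2051 is odd -> 3*2051+1 = 6154 -> hailstone_steps(6154)
6154 is even -> hailstone_steps(3077)
3077 is odd -> 3*3077+1 = 9232 -> hailstone_steps(9232)
9232 is even -> hailstone_steps(4616)
4616 is even -> hailstone_steps(2308)
2308 is even -> hailstone_steps(1154)
1154 is even -> hailstone_steps(577)
577 is odd -> 3*577+1 = 1732 -> hailstone_steps(1732)
1732 is even -> hailstone_steps(866)
866 is even -> hailstone_steps(433)
433 is odd -> 3*433+1 = 1300 -> hailstone_steps(1300)
1300 is even -> hailstone_steps(650)
650 is even -> hailstone_steps(325)
325 is odd -> 3*325+1 = 976 -> hailstone_steps(976)
976 is even -> hailstone_steps(488)
488 is even -> hailstone_steps(244)
244 is even -> hailstone_steps(122)
122 is even -> hailstone_steps(61)
61 is odd -> 3*61+1 = 184 -> hailstone_steps(184)
184 is even -> hailstone_steps(92)
92 is even -> hailstone_steps(46)
46 is even -> hailstone_steps(23)
23 is odd -> 3*23+1 = 70 -> hailstone_steps(70)
70 is even -> hailstone_steps(35)
35 is odd -> 3*35+1 = 106 -> hailstone_steps(106)
106 is even -> hailstone_steps(53)
53 is odd -> 3*53+1 = 160 -> hailstone_steps(160)
160 is even -> hailstone_steps(80)
80 is even -> hailstone_steps(40)
40 is even -> hailstone_steps(20)
20 is even -> hailstone_steps(10)
10 is even -> hailstone_steps(5)
5 is odd -> 3*5+1 = 16 -> hailstone_steps(16)
16 is even -> hailstone_steps(8)
8 is even -> hailstone_steps(4)
4 is even -> hailstone_steps(2)
2 is even -> hailstone_steps(1)
Reached 1 after 102 steps
= 102
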